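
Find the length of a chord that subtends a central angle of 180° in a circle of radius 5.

Drop a perpendicular from the center to the chord, bisecting both the chord and the central angle.
Each half-chord = r sin(θ/2) = 5 sin(90°).
The full chord = 2 × 5 × sin(90°) = 10.

10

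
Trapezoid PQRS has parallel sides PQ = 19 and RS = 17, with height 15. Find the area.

A trapezoid's area equals the midsegment times the height.
The midsegment is (19 + 17) / 2 = 18.
Area = 18 * 15 = 270.

270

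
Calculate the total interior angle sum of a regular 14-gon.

The sum of interior angles of an n-sided polygon is (n - 2) * 180.
For n = 14: (14 - 2) * 180 = 12 * 180 = 2160 degrees.

2160 degrees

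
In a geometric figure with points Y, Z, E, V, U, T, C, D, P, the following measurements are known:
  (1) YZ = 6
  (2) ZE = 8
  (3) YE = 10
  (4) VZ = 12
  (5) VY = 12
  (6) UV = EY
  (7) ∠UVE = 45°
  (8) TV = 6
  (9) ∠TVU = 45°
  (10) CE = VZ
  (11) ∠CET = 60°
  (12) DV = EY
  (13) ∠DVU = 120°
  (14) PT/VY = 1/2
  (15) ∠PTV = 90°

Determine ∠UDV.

From the given relations: DV = EY = 10; UV = EY = 10.
Step 1: By the law of cosines on triangle DVU: DU² = 10² + 10² − 2·10·10·cos(120°) = 300, so DU = 10·√3.
Step 2: By the inverse law of cosines on triangle UDV: cos(∠UDV) = ((10·√3)² + 10² − 10²) / (2·10·√3·10) = 300/346.41 = 0.866, so ∠UDV = 30°.

Therefore, the measure of angle ∠UDV = 30°.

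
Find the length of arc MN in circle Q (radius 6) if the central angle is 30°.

Arc length = 2π(6)(1/12) = pi

pi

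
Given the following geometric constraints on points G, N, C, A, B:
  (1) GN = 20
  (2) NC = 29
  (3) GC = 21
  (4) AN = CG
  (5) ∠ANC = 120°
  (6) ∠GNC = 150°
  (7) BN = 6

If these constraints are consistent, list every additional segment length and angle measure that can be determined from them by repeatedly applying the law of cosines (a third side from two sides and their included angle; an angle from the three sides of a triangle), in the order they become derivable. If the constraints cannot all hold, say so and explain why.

These constraints are not satisfiable: (1), (2) and (3) fix all three sides of triangle GNC, so by the law of cosines cos(∠GNC) = (20² + 29² − 21²) / (2·20·29) = 0.6897, i.e. ∠GNC ≈ 46.4°, which contradicts (6) ∠GNC = 150°. No planar figure meets all of them, so nothing further can be derived.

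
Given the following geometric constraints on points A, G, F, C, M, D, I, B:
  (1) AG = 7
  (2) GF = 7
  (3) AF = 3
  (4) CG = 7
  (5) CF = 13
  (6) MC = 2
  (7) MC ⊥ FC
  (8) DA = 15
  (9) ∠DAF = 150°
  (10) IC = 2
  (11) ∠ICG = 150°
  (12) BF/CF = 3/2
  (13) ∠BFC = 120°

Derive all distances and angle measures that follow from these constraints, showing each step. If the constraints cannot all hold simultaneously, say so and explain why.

The constraints are consistent.

From the given relations:
  BF = 3/2·CF = 3/2·13 ≈ 19.5

Step 1: From GC = 7, CI = 2, and ∠GCI = 150°, by the law of cosines:
  GI² = GC² + CI² - 2·GC·CI·cos(150°) = 49 + 4 + 24.25 = 77.25
  GI ≈ 8.79

Step 2: From FC = 13, CM = 2, and ∠FCM = 90°, by the law of cosines:
  FM² = FC² + CM² - 2·FC·CM·cos(90°) = 169 + 4 - 0 = 173
  FM = √173

Step 3: From FA = 3, AD = 15, and ∠FAD = 150°, by the law of cosines:
  FD² = FA² + AD² - 2·FA·AD·cos(150°) = 9 + 225 + 77.94 = 311.9
  FD ≈ 17.66

Step 4: From CF = 13, FB = 19.5, and ∠CFB = 120°, by the law of cosines:
  CB² = CF² + FB² - 2·CF·FB·cos(120°) = 169 + 380.2 + 253.5 = 802.7
  CB ≈ 28.33

Step 5: From AF = 3, AG = 7, FG = 7, by the inverse law of cosines:
  cos(∠FAG) = (AF² + AG² - FG²) / (2·AF·AG)
  ∠FAG = 77.63°

Step 6: From GA = 7, GF = 7, AF = 3, by the inverse law of cosines:
  cos(∠AGF) = (GA² + GF² - AF²) / (2·GA·GF)
  ∠AGF = 24.75°

Step 7: From GC = 7, GF = 7, CF = 13, by the inverse law of cosines:
  cos(∠CGF) = (GC² + GF² - CF²) / (2·GC·GF)
  ∠CGF = 136.43°

Step 8: From FA = 3, FG = 7, AG = 7, by the inverse law of cosines:
  cos(∠AFG) = (FA² + FG² - AG²) / (2·FA·FG)
  ∠AFG = 77.63°

Step 9: From FC = 13, FG = 7, CG = 7, by the inverse law of cosines:
  cos(∠CFG) = (FC² + FG² - CG²) / (2·FC·FG)
  ∠CFG = 21.79°

Step 10: From CF = 13, CG = 7, FG = 7, by the inverse law of cosines:
  cos(∠FCG) = (CF² + CG² - FG²) / (2·CF·CG)
  ∠FCG = 21.79°

Step 11: From GC = 7, GI = 8.79, CI = 2, by the inverse law of cosines:
  cos(∠CGI) = (GC² + GI² - CI²) / (2·GC·GI)
  ∠CGI = 6.53°

Step 12: From FA = 3, FD = 17.66, AD = 15, by the inverse law of cosines:
  cos(∠AFD) = (FA² + FD² - AD²) / (2·FA·FD)
  ∠AFD = 25.13°

Step 13: From FC = 13, FM = √173, CM = 2, by the inverse law of cosines:
  cos(∠CFM) = (FC² + FM² - CM²) / (2·FC·FM)
  ∠CFM = 8.75°

Step 14: From CB = 28.33, CF = 13, BF = 19.5, by the inverse law of cosines:
  cos(∠BCF) = (CB² + CF² - BF²) / (2·CB·CF)
  ∠BCF = 36.59°

Step 15: From MC = 2, MF = √173, CF = 13, by the inverse law of cosines:
  cos(∠CMF) = (MC² + MF² - CF²) / (2·MC·MF)
  ∠CMF = 81.25°

Step 16: From DA = 15, DF = 17.66, AF = 3, by the inverse law of cosines:
  cos(∠ADF) = (DA² + DF² - AF²) / (2·DA·DF)
  ∠ADF = 4.87°

Step 17: From IC = 2, IG = 8.79, CG = 7, by the inverse law of cosines:
  cos(∠CIG) = (IC² + IG² - CG²) / (2·IC·IG)
  ∠CIG = 23.47°

Step 18: From BC = 28.33, BF = 19.5, CF = 13, by the inverse law of cosines:
  cos(∠CBF) = (BC² + BF² - CF²) / (2·BC·BF)
  ∠CBF = 23.41°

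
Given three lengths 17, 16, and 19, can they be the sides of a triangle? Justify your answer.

Yes.
The triangle inequality requires that the sum of any two sides exceeds the third.
Here 16 + 17 = 33 > 19, so the condition is met.

Yes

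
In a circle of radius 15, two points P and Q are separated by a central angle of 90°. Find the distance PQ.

Drop a perpendicular from the center to the chord, bisecting both the chord and the central angle.
Each half-chord = r sin(θ/2) = 15 sin(45°).
The full chord = 2 × 15 × sin(45°) = 15*sqrt(2).

15*sqrt(2)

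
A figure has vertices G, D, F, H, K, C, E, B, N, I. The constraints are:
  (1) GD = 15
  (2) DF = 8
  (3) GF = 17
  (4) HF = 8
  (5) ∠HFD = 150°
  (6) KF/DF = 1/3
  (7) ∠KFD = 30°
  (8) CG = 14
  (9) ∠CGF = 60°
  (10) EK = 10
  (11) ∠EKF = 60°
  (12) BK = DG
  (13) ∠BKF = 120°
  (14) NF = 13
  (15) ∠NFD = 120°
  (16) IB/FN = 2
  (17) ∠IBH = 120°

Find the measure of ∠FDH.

Step 1: By the law of cosines on triangle DFH: DH² = 8² + 8² − 2·8·8·cos(150°) = 238.85, so DH ≈ 15.45.
Step 2: By the inverse law of cosines on triangle FDH: cos(∠FDH) = (8² + 15.45² − 8²) / (2·8·15.45) = 238.85/247.28 = 0.9659, so ∠FDH = 15°.

Therefore, the measure of angle ∠FDH = 15°.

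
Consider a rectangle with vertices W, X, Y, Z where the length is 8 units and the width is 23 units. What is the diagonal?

Using the Pythagorean theorem:
d² = 8² + 23² = 64 + 529 = 593
d = sqrt(593)

sqrt(593)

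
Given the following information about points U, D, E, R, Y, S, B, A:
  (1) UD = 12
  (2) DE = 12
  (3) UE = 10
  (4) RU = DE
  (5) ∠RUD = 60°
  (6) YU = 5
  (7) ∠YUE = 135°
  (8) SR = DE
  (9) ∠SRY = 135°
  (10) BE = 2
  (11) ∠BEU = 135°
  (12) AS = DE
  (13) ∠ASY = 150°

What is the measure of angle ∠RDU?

From the given relations: RU = DE = 12.
Step 1: By the law of cosines on triangle DUR: DR² = 12² + 12² − 2·12·12·cos(60°) = 144, so DR = 12.
Step 2: By the inverse law of cosines on triangle RDU: cos(∠RDU) = (12² + 12² − 12²) / (2·12·12) = 144/288 = 0.5, so ∠RDU = 60°.

Therefore, the measure of angle ∠RDU = 60°.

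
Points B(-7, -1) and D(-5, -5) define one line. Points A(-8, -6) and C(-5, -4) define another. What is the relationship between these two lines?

Slope of line 1: m1 = (-5 - -1)/(-5 - -7) = -4/2 = -2
Slope of line 2: m2 = (-4 - -6)/(-5 - -8) = 2/3 = 2/3
For parallel lines we need equal slopes: -2 != 2/3.
For perpendicular lines we need m1*m2 = -1: (-2)(2/3) = -4/3 != -1.
Since neither condition holds, the lines are neither parallel nor perpendicular.

Neither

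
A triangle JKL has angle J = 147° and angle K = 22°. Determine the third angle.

The interior angles sum to 180°: angle L = 180 - 147 - 22 = 11°.
The triangle is obtuse (angles 147°, 22°, 11°).

11 degrees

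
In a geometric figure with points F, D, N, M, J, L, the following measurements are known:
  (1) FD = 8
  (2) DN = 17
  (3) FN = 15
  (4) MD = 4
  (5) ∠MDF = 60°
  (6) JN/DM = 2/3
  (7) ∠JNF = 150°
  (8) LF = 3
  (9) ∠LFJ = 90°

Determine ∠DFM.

Step 1: By the law of cosines on triangle FDM: FM² = 8² + 4² − 2·8·4·cos(60°) = 48, so FM = 4·√3.
Step 2: By the inverse law of cosines on triangle DFM: cos(∠DFM) = (8² + (4·√3)² − 4²) / (2·8·4·√3) = 96/110.85 = 0.866, so ∠DFM = 30°.

Therefore, the measure of angle ∠DFM = 30°.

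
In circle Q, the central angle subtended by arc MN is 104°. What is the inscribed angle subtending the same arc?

An inscribed angle intercepts an arc from a point on the circle, while the central angle intercepts the same arc from the center.
The inscribed angle is always half the central angle: 104° / 2 = 52°.

52°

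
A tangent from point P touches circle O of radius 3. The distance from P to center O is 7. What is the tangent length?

tangent = √(d² - r²) = √(7² - 3²) = √(49 - 9) = √40 = 2*sqrt(10)

2*sqrt(10)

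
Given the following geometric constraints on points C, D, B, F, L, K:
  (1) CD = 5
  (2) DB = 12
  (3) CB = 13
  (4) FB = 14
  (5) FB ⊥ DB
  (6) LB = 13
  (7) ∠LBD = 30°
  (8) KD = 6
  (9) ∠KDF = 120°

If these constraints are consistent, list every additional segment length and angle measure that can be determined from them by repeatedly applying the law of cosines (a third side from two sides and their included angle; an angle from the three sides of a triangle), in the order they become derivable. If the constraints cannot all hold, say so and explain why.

The constraints are consistent. Derivable facts, in order:
After 1 step:
- DF = 2·√85
- DL ≈ 6.54
- ∠BCD = 67.38°
- ∠BDC = 90°
- ∠CBD = 22.62°
After 2 steps:
- FK ≈ 22.06
- ∠BDF = 49.4°
- ∠BDL = 83.49°
- ∠BFD = 40.6°
- ∠BLD = 66.51°
After 3 steps:
- ∠DFK = 13.62°
- ∠DKF = 46.38°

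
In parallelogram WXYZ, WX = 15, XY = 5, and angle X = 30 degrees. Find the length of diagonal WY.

The diagonal of a parallelogram can be found by treating two adjacent sides and the diagonal as a triangle.
Applying the law of cosines with sides 15, 5 and included angle 30°:
d^2 = 225 + 25 - 150*cos(30°) = 250 - 75*sqrt(3)
d = 5*sqrt(10 - 3*sqrt(3))

5*sqrt(10 - 3*sqrt(3))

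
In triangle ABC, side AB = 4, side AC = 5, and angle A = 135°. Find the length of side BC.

By the law of cosines: BC^2 = AB^2 + AC^2 - 2*AB*AC*cos(A)
BC^2 = 4^2 + 5^2 - 2*4*5*cos(135°)
BC^2 = 16 + 25 - 40*(-sqrt(2)/2)
BC^2 = 20*sqrt(2) + 41
BC = sqrt(20*sqrt(2) + 41)

sqrt(20*sqrt(2) + 41)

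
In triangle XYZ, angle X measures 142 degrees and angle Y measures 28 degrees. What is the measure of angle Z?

The interior angles sum to 180°: angle Z = 180 - 142 - 28 = 10°.
The triangle is obtuse (angles 142°, 28°, 10°).

10 degrees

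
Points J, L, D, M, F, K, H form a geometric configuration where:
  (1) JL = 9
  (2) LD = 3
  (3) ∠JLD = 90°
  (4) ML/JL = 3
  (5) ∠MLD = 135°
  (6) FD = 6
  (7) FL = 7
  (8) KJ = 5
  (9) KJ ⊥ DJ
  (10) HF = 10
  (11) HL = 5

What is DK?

Step 1: By the law of cosines on triangle JLD: JD² = 9² + 3² − 2·9·3·cos(90°) = 90, so JD = 3·√10.
Step 2: By the law of cosines on triangle DJK: DK² = (3·√10)² + 5² − 2·3·√10·5·cos(90°) = 115, so DK = √115.

Therefore, the length of DK = √115.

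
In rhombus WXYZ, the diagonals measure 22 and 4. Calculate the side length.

In a rhombus, the diagonals bisect each other perpendicularly, creating four congruent right triangles.
Each triangle has legs 11 (half of 22) and 2 (half of 4).
The hypotenuse of each right triangle is a side of the rhombus:
side = sqrt(11^2 + 2^2) = sqrt(125) = 5*sqrt(5)

5*sqrt(5)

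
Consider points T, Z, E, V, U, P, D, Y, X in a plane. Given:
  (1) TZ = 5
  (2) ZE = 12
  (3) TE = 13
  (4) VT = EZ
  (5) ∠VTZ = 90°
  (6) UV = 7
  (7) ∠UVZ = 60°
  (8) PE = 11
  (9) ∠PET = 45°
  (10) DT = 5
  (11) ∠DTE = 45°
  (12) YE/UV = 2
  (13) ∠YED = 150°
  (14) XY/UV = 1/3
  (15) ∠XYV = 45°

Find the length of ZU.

From the given relations: VT = EZ = 12.
Step 1: By the law of cosines on triangle ZTV: ZV² = 5² + 12² − 2·5·12·cos(90°) = 169, so ZV = 13.
Step 2: By the law of cosines on triangle ZVU: ZU² = 13² + 7² − 2·13·7·cos(60°) = 127, so ZU = √127.

Therefore, the length of ZU = √127.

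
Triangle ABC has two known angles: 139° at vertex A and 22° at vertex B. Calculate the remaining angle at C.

Let angle C = x. Then 139 + 22 + x = 180.
x = 180 - 161 = 19 degrees.

19 degrees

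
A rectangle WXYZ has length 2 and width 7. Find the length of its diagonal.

Using the Pythagorean theorem:
d² = 2² + 7² = 4 + 49 = 53
d = sqrt(53)

sqrt(53)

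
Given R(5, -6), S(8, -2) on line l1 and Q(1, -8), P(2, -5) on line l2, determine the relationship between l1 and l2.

Slope of line 1: m1 = (-2 - -6)/(8 - 5) = 4/3 = 4/3
Slope of line 2: m2 = (-5 - -8)/(2 - 1) = 3/1 = 3
For parallel lines we need equal slopes: 4/3 != 3.
For perpendicular lines we need m1*m2 = -1: (4/3)(3) = 4 != -1.
Since neither condition holds, the lines are neither parallel nor perpendicular.

Neither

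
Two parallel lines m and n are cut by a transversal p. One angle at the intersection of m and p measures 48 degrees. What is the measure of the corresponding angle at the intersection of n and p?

Corresponding angles are equal: 48 degrees.

48 degrees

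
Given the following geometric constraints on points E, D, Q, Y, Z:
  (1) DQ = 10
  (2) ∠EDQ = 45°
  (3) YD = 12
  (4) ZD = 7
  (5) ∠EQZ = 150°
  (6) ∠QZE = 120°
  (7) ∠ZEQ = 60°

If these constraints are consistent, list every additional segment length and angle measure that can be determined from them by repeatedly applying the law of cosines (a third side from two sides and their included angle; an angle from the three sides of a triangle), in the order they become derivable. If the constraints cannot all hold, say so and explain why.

These constraints are not satisfiable: (5), (6) and (7) are the three interior angles of triangle EQZ, which must sum to 180°, but 150° + 120° + 60° = 330°. No planar figure meets all of them, so nothing further can be derived.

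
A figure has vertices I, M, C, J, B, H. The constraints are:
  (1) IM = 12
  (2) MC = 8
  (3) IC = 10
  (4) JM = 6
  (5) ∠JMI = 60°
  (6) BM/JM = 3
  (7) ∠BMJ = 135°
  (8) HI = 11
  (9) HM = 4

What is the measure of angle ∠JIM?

Step 1: By the law of cosines on triangle IMJ: IJ² = 12² + 6² − 2·12·6·cos(60°) = 108, so IJ = 6·√3.
Step 2: By the inverse law of cosines on triangle JIM: cos(∠JIM) = ((6·√3)² + 12² − 6²) / (2·6·√3·12) = 216/249.42 = 0.866, so ∠JIM = 30°.

Therefore, the measure of angle ∠JIM = 30°.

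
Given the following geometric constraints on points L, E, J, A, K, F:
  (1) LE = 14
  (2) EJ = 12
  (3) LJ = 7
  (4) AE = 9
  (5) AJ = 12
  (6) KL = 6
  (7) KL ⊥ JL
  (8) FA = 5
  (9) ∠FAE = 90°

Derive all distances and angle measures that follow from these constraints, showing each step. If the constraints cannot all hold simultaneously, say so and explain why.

The constraints are consistent.

Step 1: From EA = 9, AF = 5, and ∠EAF = 90°, by the law of cosines:
  EF² = EA² + AF² - 2·EA·AF·cos(90°) = 81 + 25 - 0 = 106
  EF = √106

Step 2: From JL = 7, LK = 6, and ∠JLK = 90°, by the law of cosines:
  JK² = JL² + LK² - 2·JL·LK·cos(90°) = 49 + 36 - 0 = 85
  JK = √85

Step 3: From LE = 14, LJ = 7, EJ = 12, by the inverse law of cosines:
  cos(∠ELJ) = (LE² + LJ² - EJ²) / (2·LE·LJ)
  ∠ELJ = 58.98°

Step 4: From EA = 9, EJ = 12, AJ = 12, by the inverse law of cosines:
  cos(∠AEJ) = (EA² + EJ² - AJ²) / (2·EA·EJ)
  ∠AEJ = 67.98°

Step 5: From EJ = 12, EL = 14, JL = 7, by the inverse law of cosines:
  cos(∠JEL) = (EJ² + EL² - JL²) / (2·EJ·EL)
  ∠JEL = 29.99°

Step 6: From JA = 12, JE = 12, AE = 9, by the inverse law of cosines:
  cos(∠AJE) = (JA² + JE² - AE²) / (2·JA·JE)
  ∠AJE = 44.05°

Step 7: From JE = 12, JL = 7, EL = 14, by the inverse law of cosines:
  cos(∠EJL) = (JE² + JL² - EL²) / (2·JE·JL)
  ∠EJL = 91.02°

Step 8: From AE = 9, AJ = 12, EJ = 12, by the inverse law of cosines:
  cos(∠EAJ) = (AE² + AJ² - EJ²) / (2·AE·AJ)
  ∠EAJ = 67.98°

Step 9: From EA = 9, EF = √106, AF = 5, by the inverse law of cosines:
  cos(∠AEF) = (EA² + EF² - AF²) / (2·EA·EF)
  ∠AEF = 29.05°

Step 10: From JK = √85, JL = 7, KL = 6, by the inverse law of cosines:
  cos(∠KJL) = (JK² + JL² - KL²) / (2·JK·JL)
  ∠KJL = 40.6°

Step 11: From KJ = √85, KL = 6, JL = 7, by the inverse law of cosines:
  cos(∠JKL) = (KJ² + KL² - JL²) / (2·KJ·KL)
  ∠JKL = 49.4°

Step 12: From FA = 5, FE = √106, AE = 9, by the inverse law of cosines:
  cos(∠AFE) = (FA² + FE² - AE²) / (2·FA·FE)
  ∠AFE = 60.95°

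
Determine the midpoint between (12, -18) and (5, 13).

The midpoint is the average of the coordinates:
x: (12 + 5)/2 = 17/2
y: (-18 + 13)/2 = -5/2
Midpoint = (17/2, -5/2)

(17/2, -5/2)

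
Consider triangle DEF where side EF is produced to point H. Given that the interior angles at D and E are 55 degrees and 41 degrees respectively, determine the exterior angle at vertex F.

Exterior angle = 55 + 41 = 96 degrees (exterior angle theorem).

96 degrees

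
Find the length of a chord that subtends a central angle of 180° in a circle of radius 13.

Chord = 2(13) sin(90°) = 26

26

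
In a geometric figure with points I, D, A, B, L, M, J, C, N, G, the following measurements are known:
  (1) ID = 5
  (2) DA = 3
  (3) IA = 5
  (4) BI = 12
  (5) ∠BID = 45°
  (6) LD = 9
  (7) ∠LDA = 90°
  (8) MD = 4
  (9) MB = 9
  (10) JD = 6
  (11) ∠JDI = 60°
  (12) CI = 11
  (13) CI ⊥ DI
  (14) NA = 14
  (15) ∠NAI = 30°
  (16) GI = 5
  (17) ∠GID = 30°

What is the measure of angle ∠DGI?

Step 1: By the law of cosines on triangle GID: GD² = 5² + 5² − 2·5·5·cos(30°) = 6.7, so GD ≈ 2.59.
Step 2: By the inverse law of cosines on triangle DGI: cos(∠DGI) = (2.59² + 5² − 5²) / (2·2.59·5) = 6.7/25.88 = 0.2588, so ∠DGI = 75°.

Therefore, the measure of angle ∠DGI = 75°.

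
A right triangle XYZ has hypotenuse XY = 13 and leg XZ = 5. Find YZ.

By the Pythagorean theorem: YZ^2 = XY^2 - XZ^2
YZ^2 = 13^2 - 5^2 = 169 - 25 = 144
YZ = sqrt(144) = 12

12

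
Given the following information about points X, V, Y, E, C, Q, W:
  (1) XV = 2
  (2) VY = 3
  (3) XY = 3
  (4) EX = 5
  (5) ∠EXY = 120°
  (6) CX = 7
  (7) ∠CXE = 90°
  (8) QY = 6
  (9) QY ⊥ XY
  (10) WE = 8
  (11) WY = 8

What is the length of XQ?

Step 1: By the law of cosines on triangle XYQ: XQ² = 3² + 6² − 2·3·6·cos(90°) = 45, so XQ = 3·√5.

Therefore, the length of XQ = 3·√5.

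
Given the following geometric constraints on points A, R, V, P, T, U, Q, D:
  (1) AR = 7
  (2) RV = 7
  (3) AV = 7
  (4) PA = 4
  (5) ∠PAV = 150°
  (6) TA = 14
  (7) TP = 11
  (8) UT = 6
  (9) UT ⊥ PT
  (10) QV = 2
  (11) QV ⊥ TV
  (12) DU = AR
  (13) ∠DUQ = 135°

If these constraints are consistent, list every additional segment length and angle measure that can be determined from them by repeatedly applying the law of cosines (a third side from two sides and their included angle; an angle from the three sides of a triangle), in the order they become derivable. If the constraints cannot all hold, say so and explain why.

The constraints are consistent. Derivable facts, in order:
After 1 step:
- PU = √157
- VP ≈ 10.65
- ∠APT = 132.1°
- ∠ARV = 60°
- ∠ATP = 12.24°
- ∠AVR = 60°
- ∠PAT = 35.66°
- ∠RAV = 60°
After 2 steps:
- ∠APV = 19.18°
- ∠AVP = 10.82°
- ∠PUT = 61.39°
- ∠TPU = 28.61°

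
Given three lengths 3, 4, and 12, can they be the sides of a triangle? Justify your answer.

No.
The triangle inequality is violated: 3 + 4 = 7 ≤ 12.
These lengths cannot form a triangle.

No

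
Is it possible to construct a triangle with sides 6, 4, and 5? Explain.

Check all three triangle inequalities:
6 + 4 = 10 > 5 ✓
6 + 5 = 11 > 4 ✓
4 + 5 = 9 > 6 ✓
All conditions hold, so these sides form a valid triangle.

Yes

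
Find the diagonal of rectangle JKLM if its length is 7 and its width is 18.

d = sqrt(7^2 + 18^2) = sqrt(373)

sqrt(373)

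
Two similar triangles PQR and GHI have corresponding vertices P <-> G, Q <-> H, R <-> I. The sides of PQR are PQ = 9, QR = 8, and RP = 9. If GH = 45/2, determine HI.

Since the triangles are similar, the ratio of corresponding sides is constant.
Scale factor k = GH / PQ = 45/2 / 9 = 5/2
HI = k * QR = 5/2 * 8 = 20

20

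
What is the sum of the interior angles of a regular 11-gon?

The sum of interior angles of an n-sided polygon is (n - 2) * 180.
For n = 11: (11 - 2) * 180 = 9 * 180 = 1620 degrees.

1620 degrees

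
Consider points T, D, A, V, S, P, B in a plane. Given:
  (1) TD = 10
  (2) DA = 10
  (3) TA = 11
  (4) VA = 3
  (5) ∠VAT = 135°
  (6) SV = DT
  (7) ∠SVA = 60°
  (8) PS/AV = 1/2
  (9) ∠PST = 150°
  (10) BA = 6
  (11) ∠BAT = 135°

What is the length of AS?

From the given relations: SV = DT = 10.
Step 1: By the law of cosines on triangle AVS: AS² = 3² + 10² − 2·3·10·cos(60°) = 79, so AS = √79.

Therefore, the length of AS = √79.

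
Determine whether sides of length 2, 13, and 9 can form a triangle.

Check the triangle inequality: 2 + 9 = 11 ≤ 13.
Since the sum of two sides does not exceed the third, no triangle can be formed.

No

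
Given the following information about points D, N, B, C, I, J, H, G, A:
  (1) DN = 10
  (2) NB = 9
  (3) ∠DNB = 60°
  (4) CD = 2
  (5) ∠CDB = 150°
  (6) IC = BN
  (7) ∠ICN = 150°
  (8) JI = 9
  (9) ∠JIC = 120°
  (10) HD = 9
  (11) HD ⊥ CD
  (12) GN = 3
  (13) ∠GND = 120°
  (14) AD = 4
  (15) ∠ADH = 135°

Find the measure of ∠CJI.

From the given relations: IC = BN = 9.
Step 1: By the law of cosines on triangle JIC: JC² = 9² + 9² − 2·9·9·cos(120°) = 243, so JC = 9·√3.
Step 2: By the inverse law of cosines on triangle CJI: cos(∠CJI) = ((9·√3)² + 9² − 9²) / (2·9·√3·9) = 243/280.59 = 0.866, so ∠CJI = 30°.

Therefore, the measure of angle ∠CJI = 30°.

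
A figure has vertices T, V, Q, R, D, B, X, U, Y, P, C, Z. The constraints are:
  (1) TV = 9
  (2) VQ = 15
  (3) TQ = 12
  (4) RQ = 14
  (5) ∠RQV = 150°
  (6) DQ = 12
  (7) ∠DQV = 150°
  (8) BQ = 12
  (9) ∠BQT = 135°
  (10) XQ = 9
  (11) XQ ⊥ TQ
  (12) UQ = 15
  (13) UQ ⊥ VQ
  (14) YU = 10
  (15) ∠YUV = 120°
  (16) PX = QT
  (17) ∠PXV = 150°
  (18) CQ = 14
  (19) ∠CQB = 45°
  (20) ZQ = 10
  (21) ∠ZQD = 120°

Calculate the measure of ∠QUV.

Step 1: By the law of cosines on triangle UQV: UV² = 15² + 15² − 2·15·15·cos(90°) = 450, so UV = 15·√2.
Step 2: By the inverse law of cosines on triangle QUV: cos(∠QUV) = (15² + (15·√2)² − 15²) / (2·15·15·√2) = 450/636.4 = 0.7071, so ∠QUV = 45°.

Therefore, the measure of angle ∠QUV = 45°.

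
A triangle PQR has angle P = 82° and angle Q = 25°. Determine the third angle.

angle R = 180 - 82 - 25 = 73 degrees.

73 degrees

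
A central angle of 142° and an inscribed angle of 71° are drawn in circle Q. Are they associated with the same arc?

By the inscribed angle theorem, if both angles subtend the same arc, the inscribed angle must be half the central angle.
Half of 142° = 71°, which equals the given inscribed angle of 71°.
Therefore, yes, they correspond to the same arc.

Yes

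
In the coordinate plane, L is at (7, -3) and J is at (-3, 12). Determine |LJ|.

The horizontal distance is |-3 - 7| = 10 and the vertical distance is |12 - -3| = 15.
By the Pythagorean theorem, d = sqrt(10^2 + 15^2) = sqrt(325) = 5*sqrt(13).

5*sqrt(13)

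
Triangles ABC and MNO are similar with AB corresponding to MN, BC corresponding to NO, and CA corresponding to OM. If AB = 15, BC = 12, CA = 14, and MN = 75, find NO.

Similar triangles have proportional sides. Setting up the proportion:
MN / AB = NO / BC
75 / 15 = NO / 12
NO = 12 * 75 / 15 = 60.

60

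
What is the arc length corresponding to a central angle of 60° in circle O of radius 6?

Arc length = 2π(6)(1/6) = 2*pi

2*pi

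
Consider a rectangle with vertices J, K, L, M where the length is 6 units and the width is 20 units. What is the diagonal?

d = sqrt(6^2 + 20^2) = sqrt(436) = 2*sqrt(109)

2*sqrt(109)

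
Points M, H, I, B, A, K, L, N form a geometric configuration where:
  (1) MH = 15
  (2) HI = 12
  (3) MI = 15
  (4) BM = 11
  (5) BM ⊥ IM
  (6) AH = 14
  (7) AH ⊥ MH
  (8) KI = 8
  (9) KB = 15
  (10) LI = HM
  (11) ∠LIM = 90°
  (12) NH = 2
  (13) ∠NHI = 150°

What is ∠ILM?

From the given relations: LI = HM = 15.
Step 1: By the law of cosines on triangle LIM: LM² = 15² + 15² − 2·15·15·cos(90°) = 450, so LM = 15·√2.
Step 2: By the inverse law of cosines on triangle ILM: cos(∠ILM) = (15² + (15·√2)² − 15²) / (2·15·15·√2) = 450/636.4 = 0.7071, so ∠ILM = 45°.

Therefore, the measure of angle ∠ILM = 45°.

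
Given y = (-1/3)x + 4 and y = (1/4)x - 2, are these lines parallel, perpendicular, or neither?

Slope of line 1: m1 = -1/3
Slope of line 2: m2 = 1/4
m1 != m2 (-1/3 != 1/4), so not parallel.
m1 * m2 = (-1/3) * (1/4) = -1/12 != -1, so not perpendicular.
The lines are neither parallel nor perpendicular.

Neither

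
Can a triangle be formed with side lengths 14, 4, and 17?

Sort the sides: 4, 14, 17.
It suffices to check that the sum of the two smallest exceeds the largest:
4 + 14 = 18 > 17. ✓
Yes, a valid triangle can be formed.

Yes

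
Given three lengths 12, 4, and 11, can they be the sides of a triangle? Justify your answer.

Yes.
The triangle inequality requires that the sum of any two sides exceeds the third.
Here 4 + 11 = 15 > 12, so the condition is met.

Yes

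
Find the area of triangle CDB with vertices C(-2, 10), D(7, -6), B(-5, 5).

Using the Shoelace formula for a triangle:
Area = (1/2)|x0(y1 - y2) + x1(y2 - y0) + x2(y0 - y1)|
Area = (1/2)|-2(-6 - 5) + 7(5 - 10) + -5(10 - -6)|
Area = (1/2)|22 + -35 + -80|
Area = (1/2)|-93|
Area = (1/2)(93)
Area = 93/2

93/2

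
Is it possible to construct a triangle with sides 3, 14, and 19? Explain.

Check the triangle inequality: 3 + 14 = 17 ≤ 19.
Since the sum of two sides does not exceed the third, no triangle can be formed.

No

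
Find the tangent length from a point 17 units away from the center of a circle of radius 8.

The tangent, radius, and line from the external point to the center form a right triangle.
The right angle is where the tangent meets the radius.
By the Pythagorean theorem: tangent² + 8² = 17²
tangent² = 289 - 64 = 225
tangent = 15

15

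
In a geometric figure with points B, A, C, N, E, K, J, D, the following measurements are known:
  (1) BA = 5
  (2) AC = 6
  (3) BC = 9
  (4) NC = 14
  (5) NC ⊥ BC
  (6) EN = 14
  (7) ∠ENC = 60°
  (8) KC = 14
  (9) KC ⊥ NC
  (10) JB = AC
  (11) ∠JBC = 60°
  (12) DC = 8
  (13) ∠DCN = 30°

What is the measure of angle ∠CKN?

Step 1: By the law of cosines on triangle KCN: KN² = 14² + 14² − 2·14·14·cos(90°) = 392, so KN = 14·√2.
Step 2: By the inverse law of cosines on triangle CKN: cos(∠CKN) = (14² + (14·√2)² − 14²) / (2·14·14·√2) = 392/554.37 = 0.7071, so ∠CKN = 45°.

Therefore, the measure of angle ∠CKN = 45°.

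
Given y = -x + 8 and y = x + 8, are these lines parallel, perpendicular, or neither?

Slope of line 1: m1 = -1
Slope of line 2: m2 = 1
Two lines are perpendicular when the product of their slopes is -1 (negative reciprocals).
m1 * m2 = (-1) * (1) = -1, confirming perpendicularity.

Perpendicular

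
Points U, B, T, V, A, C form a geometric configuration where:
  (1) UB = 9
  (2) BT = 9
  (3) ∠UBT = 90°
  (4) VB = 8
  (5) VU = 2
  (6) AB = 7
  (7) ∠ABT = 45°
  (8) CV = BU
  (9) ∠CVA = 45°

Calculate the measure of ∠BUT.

Step 1: By the law of cosines on triangle UBT: UT² = 9² + 9² − 2·9·9·cos(90°) = 162, so UT = 9·√2.
Step 2: By the inverse law of cosines on triangle BUT: cos(∠BUT) = (9² + (9·√2)² − 9²) / (2·9·9·√2) = 162/229.1 = 0.7071, so ∠BUT = 45°.

Therefore, the measure of angle ∠BUT = 45°.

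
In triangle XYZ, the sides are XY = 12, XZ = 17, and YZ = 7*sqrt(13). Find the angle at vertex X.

cos(X) = (12² + 17² - (7*sqrt(13))²) / (2 × 12 × 17) = -1/2, so X = arccos(-1/2) = 120°.

120°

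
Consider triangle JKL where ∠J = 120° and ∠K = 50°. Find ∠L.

Let angle L = x. Then 120 + 50 + x = 180.
x = 180 - 170 = 10 degrees.

10 degrees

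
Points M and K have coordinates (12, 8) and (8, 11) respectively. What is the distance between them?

The horizontal distance is |8 - 12| = 4 and the vertical distance is |11 - 8| = 3.
By the Pythagorean theorem, d = sqrt(4^2 + 3^2) = sqrt(25) = 5.

5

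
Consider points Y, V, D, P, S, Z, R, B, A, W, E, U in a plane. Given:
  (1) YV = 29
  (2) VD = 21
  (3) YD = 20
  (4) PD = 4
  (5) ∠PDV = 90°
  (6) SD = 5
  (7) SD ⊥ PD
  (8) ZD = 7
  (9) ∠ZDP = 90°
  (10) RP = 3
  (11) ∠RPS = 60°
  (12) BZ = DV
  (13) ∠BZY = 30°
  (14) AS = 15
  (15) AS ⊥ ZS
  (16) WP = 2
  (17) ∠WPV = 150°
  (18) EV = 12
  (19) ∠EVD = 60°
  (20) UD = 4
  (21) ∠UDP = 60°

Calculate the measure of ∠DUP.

Step 1: By the law of cosines on triangle UDP: UP² = 4² + 4² − 2·4·4·cos(60°) = 16, so UP = 4.
Step 2: By the inverse law of cosines on triangle DUP: cos(∠DUP) = (4² + 4² − 4²) / (2·4·4) = 16/32 = 0.5, so ∠DUP = 60°.

Therefore, the measure of angle ∠DUP = 60°.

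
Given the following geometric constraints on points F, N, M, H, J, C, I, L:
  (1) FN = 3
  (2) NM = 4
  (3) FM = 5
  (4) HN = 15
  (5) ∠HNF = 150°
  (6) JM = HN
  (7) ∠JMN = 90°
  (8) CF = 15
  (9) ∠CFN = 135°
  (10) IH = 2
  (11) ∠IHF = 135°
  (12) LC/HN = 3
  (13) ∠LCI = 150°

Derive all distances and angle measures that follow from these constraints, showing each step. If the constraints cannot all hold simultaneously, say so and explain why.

The constraints are consistent.

From the given relations:
  JM = HN = 15
  LC = 3·HN = 3·15 = 45

Step 1: From FN = 3, NH = 15, and ∠FNH = 150°, by the law of cosines:
  FH² = FN² + NH² - 2·FN·NH·cos(150°) = 9 + 225 + 77.94 = 311.9
  FH ≈ 17.66

Step 2: From NM = 4, MJ = 15, and ∠NMJ = 90°, by the law of cosines:
  NJ² = NM² + MJ² - 2·NM·MJ·cos(90°) = 16 + 225 - 0 = 241
  NJ ≈ 15.52

Step 3: From NF = 3, FC = 15, and ∠NFC = 135°, by the law of cosines:
  NC² = NF² + FC² - 2·NF·FC·cos(135°) = 9 + 225 + 63.64 = 297.6
  NC ≈ 17.25

Step 4: From FM = 5, FN = 3, MN = 4, by the inverse law of cosines:
  cos(∠MFN) = (FM² + FN² - MN²) / (2·FM·FN)
  ∠MFN = 53.13°

Step 5: From NF = 3, NM = 4, FM = 5, by the inverse law of cosines:
  cos(∠FNM) = (NF² + NM² - FM²) / (2·NF·NM)
  ∠FNM = 90°

Step 6: From MF = 5, MN = 4, FN = 3, by the inverse law of cosines:
  cos(∠FMN) = (MF² + MN² - FN²) / (2·MF·MN)
  ∠FMN = 36.87°

Step 7: From FH = 17.66, HI = 2, and ∠FHI = 135°, by the law of cosines:
  FI² = FH² + HI² - 2·FH·HI·cos(135°) = 311.9 + 4 + 49.96 = 365.9
  FI ≈ 19.13

Step 8: From FH = 17.66, FN = 3, HN = 15, by the inverse law of cosines:
  cos(∠HFN) = (FH² + FN² - HN²) / (2·FH·FN)
  ∠HFN = 25.13°

Step 9: From NC = 17.25, NF = 3, CF = 15, by the inverse law of cosines:
  cos(∠CNF) = (NC² + NF² - CF²) / (2·NC·NF)
  ∠CNF = 37.94°

Step 10: From NJ = 15.52, NM = 4, JM = 15, by the inverse law of cosines:
  cos(∠JNM) = (NJ² + NM² - JM²) / (2·NJ·NM)
  ∠JNM = 75.07°

Step 11: From HF = 17.66, HN = 15, FN = 3, by the inverse law of cosines:
  cos(∠FHN) = (HF² + HN² - FN²) / (2·HF·HN)
  ∠FHN = 4.87°

Step 12: From JM = 15, JN = 15.52, MN = 4, by the inverse law of cosines:
  cos(∠MJN) = (JM² + JN² - MN²) / (2·JM·JN)
  ∠MJN = 14.93°

Step 13: From CF = 15, CN = 17.25, FN = 3, by the inverse law of cosines:
  cos(∠FCN) = (CF² + CN² - FN²) / (2·CF·CN)
  ∠FCN = 7.06°

Step 14: From FH = 17.66, FI = 19.13, HI = 2, by the inverse law of cosines:
  cos(∠HFI) = (FH² + FI² - HI²) / (2·FH·FI)
  ∠HFI = 4.24°

Step 15: From IF = 19.13, IH = 2, FH = 17.66, by the inverse law of cosines:
  cos(∠FIH) = (IF² + IH² - FH²) / (2·IF·IH)
  ∠FIH = 40.76°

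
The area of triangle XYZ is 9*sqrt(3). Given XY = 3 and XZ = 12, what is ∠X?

Area = (1/2) * a * b * sin(C)
sin(C) = 2 * Area / (a * b)
sin(C) = 2 * 9*sqrt(3) / (3 * 12)
sin(C) = sqrt(3)/2
C = arcsin(sqrt(3)/2) = 60°
Since sin(180° - C) = sin(C), the obtuse angle 120° gives the same area, so C = 60° or C = 120°.

60° or 120°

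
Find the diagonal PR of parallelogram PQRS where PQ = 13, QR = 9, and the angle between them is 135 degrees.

The diagonal of a parallelogram can be found by treating two adjacent sides and the diagonal as a triangle.
Applying the law of cosines with sides 13, 9 and included angle 135°:
d^2 = 169 + 81 - 234*cos(135°) = 117*sqrt(2) + 250
d = sqrt(117*sqrt(2) + 250)

sqrt(117*sqrt(2) + 250)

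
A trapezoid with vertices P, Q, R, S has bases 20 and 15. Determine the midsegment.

midsegment = (20 + 15) / 2 = 35 / 2 = 35/2

35/2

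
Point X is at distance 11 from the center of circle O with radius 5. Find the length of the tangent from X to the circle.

tangent = √(d² - r²) = √(11² - 5²) = √(121 - 25) = √96 = 4*sqrt(6)

4*sqrt(6)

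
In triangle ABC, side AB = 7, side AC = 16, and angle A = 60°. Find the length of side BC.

Law of cosines: BC^2 = 7^2 + 16^2 - 2(7)(16)cos(60°) = 193, so BC = sqrt(193).

sqrt(193)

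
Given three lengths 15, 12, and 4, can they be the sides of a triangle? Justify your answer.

For three segments to close into a triangle, no single side can be as long as the other two combined.
The longest side is 15, and 4 + 12 = 16 > 15.
A triangle can be formed.

Yes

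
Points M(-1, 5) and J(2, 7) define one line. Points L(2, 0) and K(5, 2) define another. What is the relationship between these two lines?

Slope of line 1: m1 = (7 - 5)/(2 - -1) = 2/3 = 2/3
Slope of line 2: m2 = (2 - 0)/(5 - 2) = 2/3 = 2/3
Since m1 = m2 = 2/3, the lines are parallel.

Parallel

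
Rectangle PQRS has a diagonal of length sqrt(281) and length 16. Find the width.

b = sqrt(d^2 - a^2) = sqrt(281 - 256) = sqrt(25) = 5

5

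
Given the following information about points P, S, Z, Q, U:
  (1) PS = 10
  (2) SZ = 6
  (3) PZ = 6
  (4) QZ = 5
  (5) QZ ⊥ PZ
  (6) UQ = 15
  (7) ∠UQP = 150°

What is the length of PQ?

Step 1: By the law of cosines on triangle PZQ: PQ² = 6² + 5² − 2·6·5·cos(90°) = 61, so PQ = √61.

Therefore, the length of PQ = √61.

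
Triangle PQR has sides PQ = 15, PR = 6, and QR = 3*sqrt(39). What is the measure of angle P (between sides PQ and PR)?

cos(P) = (15² + 6² - (3*sqrt(39))²) / (2 × 15 × 6) = -1/2, so P = arccos(-1/2) = 120°.

120°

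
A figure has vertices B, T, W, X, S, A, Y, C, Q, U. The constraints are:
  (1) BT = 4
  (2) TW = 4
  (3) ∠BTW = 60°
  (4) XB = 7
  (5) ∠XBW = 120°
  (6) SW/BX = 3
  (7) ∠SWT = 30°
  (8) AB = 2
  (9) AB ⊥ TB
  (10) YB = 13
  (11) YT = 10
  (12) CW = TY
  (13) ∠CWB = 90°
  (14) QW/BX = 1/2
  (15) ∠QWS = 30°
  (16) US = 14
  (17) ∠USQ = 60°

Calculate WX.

Step 1: By the law of cosines on triangle BTW: BW² = 4² + 4² − 2·4·4·cos(60°) = 16, so BW = 4.
Step 2: By the law of cosines on triangle WBX: WX² = 4² + 7² − 2·4·7·cos(120°) = 93, so WX = √93.

Therefore, the length of WX = √93.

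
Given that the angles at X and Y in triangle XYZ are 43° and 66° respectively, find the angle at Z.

Let angle Z = x. Then 43 + 66 + x = 180.
x = 180 - 109 = 71 degrees.

71 degrees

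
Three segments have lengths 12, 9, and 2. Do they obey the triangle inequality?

Check the triangle inequality: 9 + 2 = 11 ≤ 12.
Since the sum of two sides does not exceed the third, no triangle can be formed.

No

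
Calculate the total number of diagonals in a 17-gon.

Each of the 17 vertices connects to 14 non-adjacent vertices via diagonals.
Total connections = 17 × 14 = 238, but each diagonal is counted twice.
Number of diagonals = 238 / 2 = 119.

119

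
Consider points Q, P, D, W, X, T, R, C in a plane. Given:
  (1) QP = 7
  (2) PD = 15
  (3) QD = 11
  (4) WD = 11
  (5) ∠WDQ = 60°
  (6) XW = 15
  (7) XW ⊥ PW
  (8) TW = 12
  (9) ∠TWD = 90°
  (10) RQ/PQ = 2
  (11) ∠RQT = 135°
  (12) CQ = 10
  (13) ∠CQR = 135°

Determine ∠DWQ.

Step 1: By the law of cosines on triangle WDQ: WQ² = 11² + 11² − 2·11·11·cos(60°) = 121, so WQ = 11.
Step 2: By the inverse law of cosines on triangle DWQ: cos(∠DWQ) = (11² + 11² − 11²) / (2·11·11) = 121/242 = 0.5, so ∠DWQ = 60°.

Therefore, the measure of angle ∠DWQ = 60°.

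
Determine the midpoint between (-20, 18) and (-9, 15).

The midpoint is the average of the coordinates:
x: (-20 + -9)/2 = -29/2
y: (18 + 15)/2 = 33/2
Midpoint = (-29/2, 33/2)

(-29/2, 33/2)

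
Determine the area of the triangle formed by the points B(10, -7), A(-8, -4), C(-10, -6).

Using the Shoelace formula for a triangle:
Area = (1/2)|x0(y1 - y2) + x1(y2 - y0) + x2(y0 - y1)|
Area = (1/2)|10(-4 - -6) + -8(-6 - -7) + -10(-7 - -4)|
Area = (1/2)|20 + -8 + 30|
Area = (1/2)|42|
Area = (1/2)(42)
Area = 21

21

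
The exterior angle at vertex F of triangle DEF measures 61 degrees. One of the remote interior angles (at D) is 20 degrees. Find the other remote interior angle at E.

By the exterior angle theorem: exterior angle = sum of remote interior angles.
61 = 20 + angle E
angle E = 61 - 20 = 41 degrees

41 degrees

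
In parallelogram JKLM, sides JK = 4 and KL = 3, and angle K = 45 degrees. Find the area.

Area = 4 * 3 * sin(45°) = 12 * sqrt(2)/2 = 6*sqrt(2)

6*sqrt(2)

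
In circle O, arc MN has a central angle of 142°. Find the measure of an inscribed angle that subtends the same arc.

Inscribed angle = 142° / 2 = 71° (inscribed angle theorem).

71°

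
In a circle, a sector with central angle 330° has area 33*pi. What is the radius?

Sector area A = πr² × θ/360, so r² = 360A / (πθ).
r² = 360 × 33*pi / (π × 330)
r² = 36
r = 6

6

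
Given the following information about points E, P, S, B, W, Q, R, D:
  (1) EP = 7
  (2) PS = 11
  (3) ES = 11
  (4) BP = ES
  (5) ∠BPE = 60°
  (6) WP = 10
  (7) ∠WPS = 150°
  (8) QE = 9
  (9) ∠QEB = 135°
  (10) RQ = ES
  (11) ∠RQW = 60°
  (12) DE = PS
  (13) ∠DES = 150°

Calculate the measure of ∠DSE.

From the given relations: DE = PS = 11.
Step 1: By the law of cosines on triangle SED: SD² = 11² + 11² − 2·11·11·cos(150°) = 451.58, so SD ≈ 21.25.
Step 2: By the inverse law of cosines on triangle DSE: cos(∠DSE) = (21.25² + 11² − 11²) / (2·21.25·11) = 451.58/467.51 = 0.9659, so ∠DSE = 15°.

Therefore, the measure of angle ∠DSE = 15°.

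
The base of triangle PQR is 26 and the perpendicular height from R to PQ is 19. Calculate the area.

Area = (1/2)(26)(19) = 247

247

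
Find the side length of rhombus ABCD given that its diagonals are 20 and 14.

In a rhombus, the diagonals bisect each other perpendicularly, creating four congruent right triangles.
Each triangle has legs 10 (half of 20) and 7 (half of 14).
The hypotenuse of each right triangle is a side of the rhombus:
side = sqrt(10^2 + 7^2) = sqrt(149)

sqrt(149)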